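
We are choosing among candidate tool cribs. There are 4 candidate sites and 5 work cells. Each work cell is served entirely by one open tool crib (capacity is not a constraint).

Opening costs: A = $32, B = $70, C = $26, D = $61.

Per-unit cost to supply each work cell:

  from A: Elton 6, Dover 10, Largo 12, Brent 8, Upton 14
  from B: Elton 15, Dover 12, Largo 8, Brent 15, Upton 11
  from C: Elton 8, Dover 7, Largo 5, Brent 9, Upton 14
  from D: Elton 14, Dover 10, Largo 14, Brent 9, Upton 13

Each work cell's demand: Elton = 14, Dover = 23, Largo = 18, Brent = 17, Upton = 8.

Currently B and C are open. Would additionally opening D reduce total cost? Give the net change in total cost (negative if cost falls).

Current service cost with {B, C}: 604.
Adding D: each work cell re-picks its cheapest; new service cost 604, saving 0.
Extra fixed cost: 61. Net change = 61 − 0 = 61.
(Totals: 700 → 761.)

No — net change +61 (cost rises by 61).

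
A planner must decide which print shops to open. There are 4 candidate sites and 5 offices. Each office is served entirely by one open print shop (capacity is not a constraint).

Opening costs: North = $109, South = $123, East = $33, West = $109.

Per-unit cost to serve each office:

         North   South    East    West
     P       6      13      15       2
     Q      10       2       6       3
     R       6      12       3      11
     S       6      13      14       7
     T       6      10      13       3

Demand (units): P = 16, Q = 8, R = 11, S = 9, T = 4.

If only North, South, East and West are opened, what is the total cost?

Total cost: 521

Each office is assigned to its cheapest site among the open ones.
{North, South, East, West}: P→West 2·16=32, Q→South 2·8=16, R→East 3·11=33, S→North 6·9=54, T→West 3·4=12. Service 147; fixed 374; total 521.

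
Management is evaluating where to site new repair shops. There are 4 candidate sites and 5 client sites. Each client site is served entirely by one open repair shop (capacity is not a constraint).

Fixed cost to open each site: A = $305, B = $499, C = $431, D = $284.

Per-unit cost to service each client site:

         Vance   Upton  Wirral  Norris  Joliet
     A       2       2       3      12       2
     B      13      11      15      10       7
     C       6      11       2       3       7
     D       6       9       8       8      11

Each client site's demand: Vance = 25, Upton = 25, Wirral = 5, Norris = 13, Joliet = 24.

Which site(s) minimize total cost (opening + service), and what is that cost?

For any fixed open set, each client site goes to its cheapest open site; total = fixed + service.
{A}: Vance→A 2·25=50, Upton→A 2·25=50, Wirral→A 3·5=15, Norris→A 12·13=156, Joliet→A 2·24=48. Service 319; fixed 305; total 624.
{A, D}: service 267 + fixed 589 = 856
{A, C}: service 197 + fixed 736 = 933
{A, B, C, D}: Vance→A 2·25=50, Upton→A 2·25=50, Wirral→C 2·5=10, Norris→C 3·13=39, Joliet→A 2·24=48. Service 197; fixed 1519; total 1716.
No other subset beats 624.

Open A only; minimum total cost 624.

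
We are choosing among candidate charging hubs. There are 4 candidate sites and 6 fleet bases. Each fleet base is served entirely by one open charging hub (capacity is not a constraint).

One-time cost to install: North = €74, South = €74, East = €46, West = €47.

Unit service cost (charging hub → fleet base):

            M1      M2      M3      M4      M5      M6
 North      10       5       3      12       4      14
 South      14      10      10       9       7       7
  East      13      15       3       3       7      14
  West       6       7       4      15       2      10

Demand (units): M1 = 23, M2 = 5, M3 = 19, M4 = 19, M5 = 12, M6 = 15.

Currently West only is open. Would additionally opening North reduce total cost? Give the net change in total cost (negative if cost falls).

Yes — net change −12 (cost falls by 12).

Current service cost with {West}: 708.
Adding North: each fleet base re-picks its cheapest; new service cost 622, saving 86.
Extra fixed cost: 74. Net change = 74 − 86 = -12.
(Totals: 755 → 743.)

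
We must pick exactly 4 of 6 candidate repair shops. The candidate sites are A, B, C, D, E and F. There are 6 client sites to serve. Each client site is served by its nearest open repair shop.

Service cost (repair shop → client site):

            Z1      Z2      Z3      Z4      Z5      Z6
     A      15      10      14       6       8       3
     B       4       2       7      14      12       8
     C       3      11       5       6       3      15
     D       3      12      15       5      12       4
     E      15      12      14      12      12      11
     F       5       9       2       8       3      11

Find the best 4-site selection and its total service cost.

Choose A, B, D and F; total service cost 18.

With exactly 4 open, each client site uses its cheapest among the chosen.
{A, B, D, F}: Z1→D 3, Z2→B 2, Z3→F 2, Z4→D 5, Z5→F 3, Z6→A 3. Service cost 18.
{A, B, C, F}: service cost 19
{B, C, D, F}: service cost 19
Among all 15 size-4 choices, {A, B, D, F} is lowest.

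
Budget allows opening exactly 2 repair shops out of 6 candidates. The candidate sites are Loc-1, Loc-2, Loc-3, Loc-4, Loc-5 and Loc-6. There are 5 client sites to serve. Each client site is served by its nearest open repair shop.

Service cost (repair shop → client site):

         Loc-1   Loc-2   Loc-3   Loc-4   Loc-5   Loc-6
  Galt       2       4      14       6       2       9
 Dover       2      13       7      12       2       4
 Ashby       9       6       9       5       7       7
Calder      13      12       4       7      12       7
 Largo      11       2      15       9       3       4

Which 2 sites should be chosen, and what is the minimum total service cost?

Choose Loc-3 and Loc-5; total service cost 18.

With exactly 2 open, each client site uses its cheapest among the chosen.
{Loc-3, Loc-5}: Galt→Loc-5 2, Dover→Loc-5 2, Ashby→Loc-5 7, Calder→Loc-3 4, Largo→Loc-5 3. Service cost 18.
{Loc-4, Loc-5}: service cost 19
{Loc-5, Loc-6}: service cost 21
Among all 15 size-2 choices, {Loc-3, Loc-5} is lowest.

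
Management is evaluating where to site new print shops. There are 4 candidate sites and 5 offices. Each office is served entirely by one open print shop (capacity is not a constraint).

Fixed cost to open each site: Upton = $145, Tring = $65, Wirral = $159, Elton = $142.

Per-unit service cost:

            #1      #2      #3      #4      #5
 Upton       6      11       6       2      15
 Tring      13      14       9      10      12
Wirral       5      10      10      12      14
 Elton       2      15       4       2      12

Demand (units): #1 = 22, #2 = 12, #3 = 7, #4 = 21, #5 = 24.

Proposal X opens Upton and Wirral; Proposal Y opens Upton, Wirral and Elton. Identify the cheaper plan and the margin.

Proposal X: {Upton, Wirral}: #1→Wirral 5·22=110, #2→Wirral 10·12=120, #3→Upton 6·7=42, #4→Upton 2·21=42, #5→Wirral 14·24=336. Service 650; fixed 304; total 954.
Proposal Y: {Upton, Wirral, Elton}: #1→Elton 2·22=44, #2→Wirral 10·12=120, #3→Elton 4·7=28, #4→Upton 2·21=42, #5→Elton 12·24=288. Service 522; fixed 446; total 968.
Difference: |954 − 968| = 14.

Proposal X is cheaper by 14.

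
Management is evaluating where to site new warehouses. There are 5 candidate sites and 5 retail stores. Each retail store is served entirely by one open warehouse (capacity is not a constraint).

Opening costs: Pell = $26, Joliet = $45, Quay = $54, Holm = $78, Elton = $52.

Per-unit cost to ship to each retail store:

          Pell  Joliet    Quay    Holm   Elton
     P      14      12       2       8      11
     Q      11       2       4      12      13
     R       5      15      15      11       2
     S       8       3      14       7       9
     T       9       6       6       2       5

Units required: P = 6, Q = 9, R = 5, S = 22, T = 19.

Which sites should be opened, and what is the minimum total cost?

For any fixed open set, each retail store goes to its cheapest open site; total = fixed + service.
{Pell, Joliet, Holm}: P→Holm 8·6=48, Q→Joliet 2·9=18, R→Pell 5·5=25, S→Joliet 3·22=66, T→Holm 2·19=38. Service 195; fixed 149; total 344.
{Joliet, Holm}: service 225 + fixed 123 = 348
{Joliet, Quay, Elton}: service 201 + fixed 151 = 352
{Pell, Joliet, Quay, Holm, Elton}: service 144 + fixed 255 = 399
No other subset beats 344.

Open Pell, Joliet and Holm; minimum total cost 344.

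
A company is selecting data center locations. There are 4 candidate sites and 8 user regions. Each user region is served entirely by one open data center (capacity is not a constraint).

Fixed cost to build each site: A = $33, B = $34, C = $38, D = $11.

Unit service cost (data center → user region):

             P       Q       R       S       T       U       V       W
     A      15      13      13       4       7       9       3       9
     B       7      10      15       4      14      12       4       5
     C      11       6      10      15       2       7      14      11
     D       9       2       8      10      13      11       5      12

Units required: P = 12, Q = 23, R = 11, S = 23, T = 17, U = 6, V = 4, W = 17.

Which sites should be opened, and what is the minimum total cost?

For any fixed open set, each user region goes to its cheapest open site; total = fixed + service.
{B, C, D}: P→B 7·12=84, Q→D 2·23=46, R→D 8·11=88, S→B 4·23=92, T→C 2·17=34, U→C 7·6=42, V→B 4·4=16, W→B 5·17=85. Service 487; fixed 83; total 570.
{A, B, C, D}: service 483 + fixed 116 = 599
{A, C, D}: service 575 + fixed 82 = 657
{D}: service 983 + fixed 11 = 994
No other subset beats 570.

Open B, C and D; minimum total cost 570.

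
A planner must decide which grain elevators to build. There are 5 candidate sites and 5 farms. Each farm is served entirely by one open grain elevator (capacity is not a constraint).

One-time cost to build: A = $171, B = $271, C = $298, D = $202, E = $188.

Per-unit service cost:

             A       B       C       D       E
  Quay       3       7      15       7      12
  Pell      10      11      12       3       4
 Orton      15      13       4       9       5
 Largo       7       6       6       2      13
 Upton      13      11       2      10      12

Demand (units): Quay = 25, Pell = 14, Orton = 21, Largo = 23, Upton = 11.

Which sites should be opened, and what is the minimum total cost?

Open D only; minimum total cost 764.

For any fixed open set, each farm goes to its cheapest open site; total = fixed + service.
{D}: Quay→D 7·25=175, Pell→D 3·14=42, Orton→D 9·21=189, Largo→D 2·23=46, Upton→D 10·11=110. Service 562; fixed 202; total 764.
{A, D}: Quay→A 3·25=75, Pell→D 3·14=42, Orton→D 9·21=189, Largo→D 2·23=46, Upton→D 10·11=110. Service 462; fixed 373; total 835.
{D, E}: Quay→D 7·25=175, Pell→D 3·14=42, Orton→E 5·21=105, Largo→D 2·23=46, Upton→D 10·11=110. Service 478; fixed 390; total 868.
{A, B, C, D, E}: service 269 + fixed 1130 = 1399
No other subset beats 764.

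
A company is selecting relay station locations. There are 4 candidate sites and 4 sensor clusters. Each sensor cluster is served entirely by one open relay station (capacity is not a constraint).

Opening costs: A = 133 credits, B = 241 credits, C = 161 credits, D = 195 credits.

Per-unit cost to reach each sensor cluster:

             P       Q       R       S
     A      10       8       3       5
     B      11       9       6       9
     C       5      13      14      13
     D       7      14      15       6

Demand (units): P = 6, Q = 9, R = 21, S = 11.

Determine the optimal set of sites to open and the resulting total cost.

Open A only; minimum total cost 383.

For any fixed open set, each sensor cluster goes to its cheapest open site; total = fixed + service.
{A}: P→A 10·6=60, Q→A 8·9=72, R→A 3·21=63, S→A 5·11=55. Service 250; fixed 133; total 383.
{A, C}: P→C 5·6=30, Q→A 8·9=72, R→A 3·21=63, S→A 5·11=55. Service 220; fixed 294; total 514.
{A, D}: service 232 + fixed 328 = 560
{A, B, C, D}: P→C 5·6=30, Q→A 8·9=72, R→A 3·21=63, S→A 5·11=55. Service 220; fixed 730; total 950.
(All 15 nonempty subsets were checked; A only is lowest.)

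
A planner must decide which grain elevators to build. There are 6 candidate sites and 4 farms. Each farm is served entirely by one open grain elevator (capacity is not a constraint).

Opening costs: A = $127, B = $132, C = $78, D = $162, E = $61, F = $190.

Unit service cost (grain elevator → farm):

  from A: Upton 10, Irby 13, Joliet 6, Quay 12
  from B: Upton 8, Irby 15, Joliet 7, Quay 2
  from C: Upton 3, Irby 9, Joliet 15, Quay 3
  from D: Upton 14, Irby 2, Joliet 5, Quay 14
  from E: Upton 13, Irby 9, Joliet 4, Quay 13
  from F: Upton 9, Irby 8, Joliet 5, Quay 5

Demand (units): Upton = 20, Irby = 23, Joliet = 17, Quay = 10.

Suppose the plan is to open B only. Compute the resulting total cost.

Total cost: 776

Each farm is assigned to its cheapest site among the open ones.
{B}: Upton→B 8·20=160, Irby→B 15·23=345, Joliet→B 7·17=119, Quay→B 2·10=20. Service 644; fixed 132; total 776.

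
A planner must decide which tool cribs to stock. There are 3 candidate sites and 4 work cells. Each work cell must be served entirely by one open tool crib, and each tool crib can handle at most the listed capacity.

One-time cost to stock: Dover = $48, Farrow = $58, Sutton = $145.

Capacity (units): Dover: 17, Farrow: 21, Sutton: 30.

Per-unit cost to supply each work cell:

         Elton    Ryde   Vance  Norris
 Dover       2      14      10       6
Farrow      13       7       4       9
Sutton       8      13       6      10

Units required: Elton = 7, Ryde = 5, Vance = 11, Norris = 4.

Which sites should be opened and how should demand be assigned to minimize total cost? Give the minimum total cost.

Minimum total cost: 223

Open {Dover, Farrow}: Elton→Dover 2·7=14, Ryde→Farrow 7·5=35, Vance→Farrow 4·11=44, Norris→Dover 6·4=24.
Loads: Dover carries 11/17, Farrow carries 16/21. Service 117; fixed 106; total 223.
Next best feasible plan costs 235.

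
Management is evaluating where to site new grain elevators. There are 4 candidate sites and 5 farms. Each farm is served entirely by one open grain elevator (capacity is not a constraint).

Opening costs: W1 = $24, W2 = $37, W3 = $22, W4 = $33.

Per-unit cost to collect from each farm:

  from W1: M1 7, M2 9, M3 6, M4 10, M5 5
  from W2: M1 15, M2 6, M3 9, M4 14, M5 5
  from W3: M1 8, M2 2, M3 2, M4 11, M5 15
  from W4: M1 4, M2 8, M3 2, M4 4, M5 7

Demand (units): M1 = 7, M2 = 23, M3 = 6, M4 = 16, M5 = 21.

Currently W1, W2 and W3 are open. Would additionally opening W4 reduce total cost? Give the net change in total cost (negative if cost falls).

Yes — net change −84 (cost falls by 84).

Current service cost with {W1, W2, W3}: 372.
Adding W4: each farm re-picks its cheapest; new service cost 255, saving 117.
Extra fixed cost: 33. Net change = 33 − 117 = -84.
(Totals: 455 → 371.)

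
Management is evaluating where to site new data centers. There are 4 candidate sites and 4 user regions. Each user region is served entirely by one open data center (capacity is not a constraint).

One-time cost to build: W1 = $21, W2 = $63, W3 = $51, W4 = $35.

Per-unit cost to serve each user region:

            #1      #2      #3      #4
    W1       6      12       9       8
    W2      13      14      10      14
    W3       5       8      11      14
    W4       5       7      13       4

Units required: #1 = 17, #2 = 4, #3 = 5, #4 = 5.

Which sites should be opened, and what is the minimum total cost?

Open W4 only; minimum total cost 233.

For any fixed open set, each user region goes to its cheapest open site; total = fixed + service.
{W4}: #1→W4 5·17=85, #2→W4 7·4=28, #3→W4 13·5=65, #4→W4 4·5=20. Service 198; fixed 35; total 233.
{W1, W4}: service 178 + fixed 56 = 234
{W1}: #1→W1 6·17=102, #2→W1 12·4=48, #3→W1 9·5=45, #4→W1 8·5=40. Service 235; fixed 21; total 256.
{W1, W2, W3, W4}: service 178 + fixed 170 = 348
No other subset beats 233.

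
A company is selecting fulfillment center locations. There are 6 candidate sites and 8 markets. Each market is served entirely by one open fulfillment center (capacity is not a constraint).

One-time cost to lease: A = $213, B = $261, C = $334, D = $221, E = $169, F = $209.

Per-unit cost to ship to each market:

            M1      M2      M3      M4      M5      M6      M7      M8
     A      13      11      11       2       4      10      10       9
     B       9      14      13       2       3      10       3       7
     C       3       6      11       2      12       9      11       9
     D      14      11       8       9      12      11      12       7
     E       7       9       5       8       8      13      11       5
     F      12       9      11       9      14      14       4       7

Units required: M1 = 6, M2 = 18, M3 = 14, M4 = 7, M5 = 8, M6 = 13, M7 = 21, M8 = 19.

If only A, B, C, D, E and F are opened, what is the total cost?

Each market is assigned to its cheapest site among the open ones.
{A, B, C, D, E, F}: M1→C 3·6=18, M2→C 6·18=108, M3→E 5·14=70, M4→A 2·7=14, M5→B 3·8=24, M6→C 9·13=117, M7→B 3·21=63, M8→E 5·19=95. Service 509; fixed 1407; total 1916.

Total cost: 1916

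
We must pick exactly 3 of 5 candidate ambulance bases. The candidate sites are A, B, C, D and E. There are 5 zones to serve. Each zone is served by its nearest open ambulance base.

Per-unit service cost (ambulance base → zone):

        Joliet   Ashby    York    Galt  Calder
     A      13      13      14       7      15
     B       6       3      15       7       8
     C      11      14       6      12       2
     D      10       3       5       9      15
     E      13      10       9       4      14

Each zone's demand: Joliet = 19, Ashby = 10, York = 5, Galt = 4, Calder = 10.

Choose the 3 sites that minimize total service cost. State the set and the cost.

With exactly 3 open, each zone uses its cheapest among the chosen.
{B, C, E}: Joliet→B 6·19=114, Ashby→B 3·10=30, York→C 6·5=30, Galt→E 4·4=16, Calder→C 2·10=20. Service cost 210.
{B, C, D}: service cost 217
{A, B, C}: service cost 222
Among all 10 size-3 choices, {B, C, E} is lowest.

Choose B, C and E; total service cost 210.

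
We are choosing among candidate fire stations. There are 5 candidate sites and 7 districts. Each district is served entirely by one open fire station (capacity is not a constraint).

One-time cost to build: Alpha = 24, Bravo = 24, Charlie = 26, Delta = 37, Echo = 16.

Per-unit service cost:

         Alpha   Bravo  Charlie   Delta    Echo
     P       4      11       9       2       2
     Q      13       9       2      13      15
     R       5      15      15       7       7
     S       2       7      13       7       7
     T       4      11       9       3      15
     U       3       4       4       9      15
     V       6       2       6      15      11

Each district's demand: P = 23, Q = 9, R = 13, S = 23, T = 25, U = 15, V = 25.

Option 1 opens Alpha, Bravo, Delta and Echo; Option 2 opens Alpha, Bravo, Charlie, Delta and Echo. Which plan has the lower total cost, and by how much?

Option 1: {Alpha, Bravo, Delta, Echo}: P→Delta 2·23=46, Q→Bravo 9·9=81, R→Alpha 5·13=65, S→Alpha 2·23=46, T→Delta 3·25=75, U→Alpha 3·15=45, V→Bravo 2·25=50. Service 408; fixed 101; total 509.
Option 2: {Alpha, Bravo, Charlie, Delta, Echo}: P→Delta 2·23=46, Q→Charlie 2·9=18, R→Alpha 5·13=65, S→Alpha 2·23=46, T→Delta 3·25=75, U→Alpha 3·15=45, V→Bravo 2·25=50. Service 345; fixed 127; total 472.
Difference: |509 − 472| = 37.

Option 2 is cheaper by 37.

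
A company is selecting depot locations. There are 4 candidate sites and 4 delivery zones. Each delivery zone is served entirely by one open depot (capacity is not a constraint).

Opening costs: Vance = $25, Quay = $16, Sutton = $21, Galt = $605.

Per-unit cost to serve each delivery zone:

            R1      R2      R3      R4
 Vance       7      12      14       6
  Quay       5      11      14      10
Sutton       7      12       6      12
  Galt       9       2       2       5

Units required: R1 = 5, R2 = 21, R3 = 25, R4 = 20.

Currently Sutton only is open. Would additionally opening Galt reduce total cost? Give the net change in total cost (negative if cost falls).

No — net change +155 (cost rises by 155).

Current service cost with {Sutton}: 677.
Adding Galt: each delivery zone re-picks its cheapest; new service cost 227, saving 450.
Extra fixed cost: 605. Net change = 605 − 450 = 155.
(Totals: 698 → 853.)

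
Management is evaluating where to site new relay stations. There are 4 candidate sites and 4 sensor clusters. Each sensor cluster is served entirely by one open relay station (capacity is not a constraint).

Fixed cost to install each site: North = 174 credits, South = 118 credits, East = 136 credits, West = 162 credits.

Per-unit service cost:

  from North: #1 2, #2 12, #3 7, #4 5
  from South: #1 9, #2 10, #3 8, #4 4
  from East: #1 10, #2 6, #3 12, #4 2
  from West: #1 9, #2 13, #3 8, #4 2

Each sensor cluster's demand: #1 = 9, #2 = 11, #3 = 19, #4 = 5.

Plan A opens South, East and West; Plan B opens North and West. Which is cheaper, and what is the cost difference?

Plan A: {South, East, West}: #1→South 9·9=81, #2→East 6·11=66, #3→South 8·19=152, #4→East 2·5=10. Service 309; fixed 416; total 725.
Plan B: {North, West}: #1→North 2·9=18, #2→North 12·11=132, #3→North 7·19=133, #4→West 2·5=10. Service 293; fixed 336; total 629.
Difference: |725 − 629| = 96.

Plan B is cheaper by 96.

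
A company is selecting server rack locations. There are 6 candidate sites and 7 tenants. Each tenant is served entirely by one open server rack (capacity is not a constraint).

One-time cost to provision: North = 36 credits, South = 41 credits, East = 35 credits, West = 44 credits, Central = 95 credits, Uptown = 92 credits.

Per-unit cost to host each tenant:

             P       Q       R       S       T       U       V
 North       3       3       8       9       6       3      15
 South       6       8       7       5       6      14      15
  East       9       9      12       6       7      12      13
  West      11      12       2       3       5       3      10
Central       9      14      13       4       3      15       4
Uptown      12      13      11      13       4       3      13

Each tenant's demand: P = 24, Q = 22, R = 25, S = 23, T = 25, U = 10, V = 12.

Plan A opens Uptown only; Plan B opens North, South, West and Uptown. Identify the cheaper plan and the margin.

Plan A: {Uptown}: P→Uptown 12·24=288, Q→Uptown 13·22=286, R→Uptown 11·25=275, S→Uptown 13·23=299, T→Uptown 4·25=100, U→Uptown 3·10=30, V→Uptown 13·12=156. Service 1434; fixed 92; total 1526.
Plan B: {North, South, West, Uptown}: P→North 3·24=72, Q→North 3·22=66, R→West 2·25=50, S→West 3·23=69, T→Uptown 4·25=100, U→North 3·10=30, V→West 10·12=120. Service 507; fixed 213; total 720.
Difference: |1526 − 720| = 806.

Plan B is cheaper by 806.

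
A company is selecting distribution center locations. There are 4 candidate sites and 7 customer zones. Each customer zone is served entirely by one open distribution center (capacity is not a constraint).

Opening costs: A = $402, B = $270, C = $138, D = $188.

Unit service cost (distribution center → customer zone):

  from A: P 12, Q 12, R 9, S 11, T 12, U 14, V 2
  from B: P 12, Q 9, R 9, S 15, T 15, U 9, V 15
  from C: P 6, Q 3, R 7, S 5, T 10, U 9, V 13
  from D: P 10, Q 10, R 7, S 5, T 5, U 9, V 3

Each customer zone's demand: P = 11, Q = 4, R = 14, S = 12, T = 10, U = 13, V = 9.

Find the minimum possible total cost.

Minimum total cost: 690

For any fixed open set, each customer zone goes to its cheapest open site; total = fixed + service.
{D}: P→D 10·11=110, Q→D 10·4=40, R→D 7·14=98, S→D 5·12=60, T→D 5·10=50, U→D 9·13=117, V→D 3·9=27. Service 502; fixed 188; total 690.
{C}: service 570 + fixed 138 = 708
{C, D}: P→C 6·11=66, Q→C 3·4=12, R→C 7·14=98, S→C 5·12=60, T→D 5·10=50, U→C 9·13=117, V→D 3·9=27. Service 430; fixed 326; total 756.
{A, B, C, D}: service 421 + fixed 998 = 1419
No other subset beats 690.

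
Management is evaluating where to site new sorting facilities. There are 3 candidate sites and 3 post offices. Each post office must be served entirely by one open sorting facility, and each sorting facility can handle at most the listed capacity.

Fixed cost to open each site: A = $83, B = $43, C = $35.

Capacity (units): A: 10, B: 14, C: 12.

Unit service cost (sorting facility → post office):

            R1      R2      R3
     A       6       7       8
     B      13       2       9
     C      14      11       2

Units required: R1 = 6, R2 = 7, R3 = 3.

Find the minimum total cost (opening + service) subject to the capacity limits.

Minimum total cost: 176

Open {B, C}: R1→B 13·6=78, R2→B 2·7=14, R3→C 2·3=6.
Loads: B carries 13/14, C carries 3/12. Service 98; fixed 78; total 176.
Next best feasible plan costs 182.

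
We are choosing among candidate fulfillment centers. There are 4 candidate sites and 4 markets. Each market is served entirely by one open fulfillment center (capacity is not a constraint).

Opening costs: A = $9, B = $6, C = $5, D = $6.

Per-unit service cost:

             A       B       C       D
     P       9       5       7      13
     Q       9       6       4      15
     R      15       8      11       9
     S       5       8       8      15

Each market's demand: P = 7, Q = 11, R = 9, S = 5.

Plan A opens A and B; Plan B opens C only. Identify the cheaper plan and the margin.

Plan A: {A, B}: P→B 5·7=35, Q→B 6·11=66, R→B 8·9=72, S→A 5·5=25. Service 198; fixed 15; total 213.
Plan B: {C}: P→C 7·7=49, Q→C 4·11=44, R→C 11·9=99, S→C 8·5=40. Service 232; fixed 5; total 237.
Difference: |213 − 237| = 24.

Plan A is cheaper by 24.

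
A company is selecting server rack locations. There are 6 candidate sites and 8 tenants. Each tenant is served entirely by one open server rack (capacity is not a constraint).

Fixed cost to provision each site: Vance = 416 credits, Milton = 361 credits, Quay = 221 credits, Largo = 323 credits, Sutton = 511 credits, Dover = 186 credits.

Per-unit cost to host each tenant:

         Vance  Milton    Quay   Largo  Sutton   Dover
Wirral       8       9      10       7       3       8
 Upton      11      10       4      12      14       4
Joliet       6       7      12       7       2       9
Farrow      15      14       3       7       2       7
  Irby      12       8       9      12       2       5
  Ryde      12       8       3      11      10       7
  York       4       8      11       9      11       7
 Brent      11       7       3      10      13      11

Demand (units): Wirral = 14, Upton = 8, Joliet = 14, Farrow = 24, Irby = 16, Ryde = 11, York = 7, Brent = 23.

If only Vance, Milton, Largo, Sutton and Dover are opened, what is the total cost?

Total cost: 2245

Each tenant is assigned to its cheapest site among the open ones.
{Vance, Milton, Largo, Sutton, Dover}: Wirral→Sutton 3·14=42, Upton→Dover 4·8=32, Joliet→Sutton 2·14=28, Farrow→Sutton 2·24=48, Irby→Sutton 2·16=32, Ryde→Dover 7·11=77, York→Vance 4·7=28, Brent→Milton 7·23=161. Service 448; fixed 1797; total 2245.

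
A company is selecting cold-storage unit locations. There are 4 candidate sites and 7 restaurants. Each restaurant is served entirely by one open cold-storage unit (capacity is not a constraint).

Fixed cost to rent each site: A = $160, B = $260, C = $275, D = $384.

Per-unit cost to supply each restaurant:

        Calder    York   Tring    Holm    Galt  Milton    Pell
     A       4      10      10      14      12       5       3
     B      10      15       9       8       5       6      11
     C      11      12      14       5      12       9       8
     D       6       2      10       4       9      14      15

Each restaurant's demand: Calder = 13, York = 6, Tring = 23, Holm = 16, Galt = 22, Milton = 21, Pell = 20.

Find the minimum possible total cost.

Minimum total cost: 1142

For any fixed open set, each restaurant goes to its cheapest open site; total = fixed + service.
{A, B}: Calder→A 4·13=52, York→A 10·6=60, Tring→B 9·23=207, Holm→B 8·16=128, Galt→B 5·22=110, Milton→A 5·21=105, Pell→A 3·20=60. Service 722; fixed 420; total 1142.
{A}: service 995 + fixed 160 = 1155
{A, D}: Calder→A 4·13=52, York→D 2·6=12, Tring→A 10·23=230, Holm→D 4·16=64, Galt→D 9·22=198, Milton→A 5·21=105, Pell→A 3·20=60. Service 721; fixed 544; total 1265.
{A, B, C, D}: service 610 + fixed 1079 = 1689
(All 15 nonempty subsets were checked; A and B is lowest.)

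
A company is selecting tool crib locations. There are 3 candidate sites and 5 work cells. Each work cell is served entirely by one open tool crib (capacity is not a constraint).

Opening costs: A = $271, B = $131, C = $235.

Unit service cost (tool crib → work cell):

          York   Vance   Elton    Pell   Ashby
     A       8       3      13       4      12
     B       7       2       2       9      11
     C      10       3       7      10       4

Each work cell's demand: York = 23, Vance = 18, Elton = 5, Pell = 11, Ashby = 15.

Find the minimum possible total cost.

For any fixed open set, each work cell goes to its cheapest open site; total = fixed + service.
{B}: York→B 7·23=161, Vance→B 2·18=36, Elton→B 2·5=10, Pell→B 9·11=99, Ashby→B 11·15=165. Service 471; fixed 131; total 602.
{C}: service 489 + fixed 235 = 724
{B, C}: York→B 7·23=161, Vance→B 2·18=36, Elton→B 2·5=10, Pell→B 9·11=99, Ashby→C 4·15=60. Service 366; fixed 366; total 732.
{A, B, C}: York→B 7·23=161, Vance→B 2·18=36, Elton→B 2·5=10, Pell→A 4·11=44, Ashby→C 4·15=60. Service 311; fixed 637; total 948.
No other subset beats 602.

Minimum total cost: 602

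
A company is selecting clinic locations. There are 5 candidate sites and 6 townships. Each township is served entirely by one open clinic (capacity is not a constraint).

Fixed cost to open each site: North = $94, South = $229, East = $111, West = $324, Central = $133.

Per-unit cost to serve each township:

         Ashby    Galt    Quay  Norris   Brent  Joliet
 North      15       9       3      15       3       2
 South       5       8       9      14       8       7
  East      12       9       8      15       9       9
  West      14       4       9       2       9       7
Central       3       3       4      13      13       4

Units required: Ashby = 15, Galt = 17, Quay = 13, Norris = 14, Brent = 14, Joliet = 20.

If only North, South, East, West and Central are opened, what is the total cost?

Total cost: 1136

Each township is assigned to its cheapest site among the open ones.
{North, South, East, West, Central}: Ashby→Central 3·15=45, Galt→Central 3·17=51, Quay→North 3·13=39, Norris→West 2·14=28, Brent→North 3·14=42, Joliet→North 2·20=40. Service 245; fixed 891; total 1136.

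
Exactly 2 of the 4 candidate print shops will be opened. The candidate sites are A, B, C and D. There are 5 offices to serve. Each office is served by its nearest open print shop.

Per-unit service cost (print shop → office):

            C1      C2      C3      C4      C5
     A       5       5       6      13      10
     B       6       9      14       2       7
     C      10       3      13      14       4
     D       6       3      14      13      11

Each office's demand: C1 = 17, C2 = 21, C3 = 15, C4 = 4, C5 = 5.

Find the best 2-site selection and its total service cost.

Choose A and C; total service cost 310.

With exactly 2 open, each office uses its cheapest among the chosen.
{A, C}: C1→A 5·17=85, C2→C 3·21=63, C3→A 6·15=90, C4→A 13·4=52, C5→C 4·5=20. Service cost 310.
{A, B}: service cost 323
{A, D}: service cost 340
Among all 6 size-2 choices, {A, C} is lowest.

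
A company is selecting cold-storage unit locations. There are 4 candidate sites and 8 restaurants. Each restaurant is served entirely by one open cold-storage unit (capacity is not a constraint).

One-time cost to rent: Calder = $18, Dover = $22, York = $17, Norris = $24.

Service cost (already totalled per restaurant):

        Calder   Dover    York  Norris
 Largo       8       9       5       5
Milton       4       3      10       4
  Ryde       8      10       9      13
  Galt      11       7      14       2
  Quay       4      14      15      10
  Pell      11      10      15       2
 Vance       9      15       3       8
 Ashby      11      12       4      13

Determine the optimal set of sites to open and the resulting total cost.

For any fixed open set, each restaurant goes to its cheapest open site; total = fixed + service.
{York, Norris}: Largo→York 5, Milton→Norris 4, Ryde→York 9, Galt→Norris 2, Quay→Norris 10, Pell→Norris 2, Vance→York 3, Ashby→York 4. Service 39; fixed 41; total 80.
{Norris}: service 57 + fixed 24 = 81
{Calder}: Largo→Calder 8, Milton→Calder 4, Ryde→Calder 8, Galt→Calder 11, Quay→Calder 4, Pell→Calder 11, Vance→Calder 9, Ashby→Calder 11. Service 66; fixed 18; total 84.
{Calder, Dover, York, Norris}: Largo→York 5, Milton→Dover 3, Ryde→Calder 8, Galt→Norris 2, Quay→Calder 4, Pell→Norris 2, Vance→York 3, Ashby→York 4. Service 31; fixed 81; total 112.
(All 15 nonempty subsets were checked; York and Norris is lowest.)

Open York and Norris; minimum total cost 80.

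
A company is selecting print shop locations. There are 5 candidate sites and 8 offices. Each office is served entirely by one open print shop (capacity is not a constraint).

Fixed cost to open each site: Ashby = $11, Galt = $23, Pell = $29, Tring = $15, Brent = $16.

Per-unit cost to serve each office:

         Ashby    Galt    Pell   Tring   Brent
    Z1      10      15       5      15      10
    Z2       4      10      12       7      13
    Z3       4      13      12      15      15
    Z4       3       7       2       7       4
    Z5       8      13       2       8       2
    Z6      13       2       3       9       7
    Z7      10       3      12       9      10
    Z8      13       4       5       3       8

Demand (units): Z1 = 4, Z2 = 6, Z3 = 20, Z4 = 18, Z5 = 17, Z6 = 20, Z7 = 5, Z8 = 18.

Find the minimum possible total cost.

For any fixed open set, each office goes to its cheapest open site; total = fixed + service.
{Ashby, Galt, Pell, Tring}: Z1→Pell 5·4=20, Z2→Ashby 4·6=24, Z3→Ashby 4·20=80, Z4→Pell 2·18=36, Z5→Pell 2·17=34, Z6→Galt 2·20=40, Z7→Galt 3·5=15, Z8→Tring 3·18=54. Service 303; fixed 78; total 381.
{Ashby, Galt, Pell}: Z1→Pell 5·4=20, Z2→Ashby 4·6=24, Z3→Ashby 4·20=80, Z4→Pell 2·18=36, Z5→Pell 2·17=34, Z6→Galt 2·20=40, Z7→Galt 3·5=15, Z8→Galt 4·18=72. Service 321; fixed 63; total 384.
{Ashby, Galt, Pell, Tring, Brent}: service 303 + fixed 94 = 397
{Ashby}: service 878 + fixed 11 = 889
No other subset beats 381.

Minimum total cost: 381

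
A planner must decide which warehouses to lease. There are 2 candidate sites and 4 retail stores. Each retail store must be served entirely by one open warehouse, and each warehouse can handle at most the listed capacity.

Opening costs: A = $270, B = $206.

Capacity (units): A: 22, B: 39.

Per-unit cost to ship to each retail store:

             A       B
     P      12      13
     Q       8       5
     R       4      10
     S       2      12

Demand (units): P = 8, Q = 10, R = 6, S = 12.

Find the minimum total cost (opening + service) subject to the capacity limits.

Open {B}: P→B 13·8=104, Q→B 5·10=50, R→B 10·6=60, S→B 12·12=144.
Loads: B carries 36/39. Service 358; fixed 206; total 564.
Next best feasible plan costs 678.

Minimum total cost: 564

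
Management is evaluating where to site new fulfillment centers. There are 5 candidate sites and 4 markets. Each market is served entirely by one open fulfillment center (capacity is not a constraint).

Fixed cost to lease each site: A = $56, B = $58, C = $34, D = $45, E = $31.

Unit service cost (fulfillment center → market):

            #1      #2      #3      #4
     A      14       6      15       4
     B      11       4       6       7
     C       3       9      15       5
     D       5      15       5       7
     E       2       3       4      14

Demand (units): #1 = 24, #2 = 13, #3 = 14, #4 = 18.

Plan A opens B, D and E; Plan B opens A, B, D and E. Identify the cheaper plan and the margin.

Plan A is cheaper by 2.

Plan A: {B, D, E}: #1→E 2·24=48, #2→E 3·13=39, #3→E 4·14=56, #4→B 7·18=126. Service 269; fixed 134; total 403.
Plan B: {A, B, D, E}: #1→E 2·24=48, #2→E 3·13=39, #3→E 4·14=56, #4→A 4·18=72. Service 215; fixed 190; total 405.
Difference: |403 − 405| = 2.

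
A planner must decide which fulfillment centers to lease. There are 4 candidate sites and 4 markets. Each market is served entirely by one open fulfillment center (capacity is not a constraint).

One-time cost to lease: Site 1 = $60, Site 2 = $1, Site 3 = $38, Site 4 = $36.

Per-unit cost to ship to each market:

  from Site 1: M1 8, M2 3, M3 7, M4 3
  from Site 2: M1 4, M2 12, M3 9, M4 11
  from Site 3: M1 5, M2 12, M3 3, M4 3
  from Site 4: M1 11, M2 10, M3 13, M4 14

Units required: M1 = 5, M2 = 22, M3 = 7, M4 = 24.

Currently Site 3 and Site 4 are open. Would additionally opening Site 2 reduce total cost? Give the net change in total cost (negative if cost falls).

Current service cost with {Site 3, Site 4}: 338.
Adding Site 2: each market re-picks its cheapest; new service cost 333, saving 5.
Extra fixed cost: 1. Net change = 1 − 5 = -4.
(Totals: 412 → 408.)

Yes — net change −4 (cost falls by 4).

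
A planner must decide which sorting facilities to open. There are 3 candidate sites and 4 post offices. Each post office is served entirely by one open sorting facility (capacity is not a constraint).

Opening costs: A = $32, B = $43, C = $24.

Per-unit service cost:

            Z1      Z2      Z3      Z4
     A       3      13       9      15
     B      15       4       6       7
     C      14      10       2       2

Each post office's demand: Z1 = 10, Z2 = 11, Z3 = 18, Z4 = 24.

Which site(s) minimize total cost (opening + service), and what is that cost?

For any fixed open set, each post office goes to its cheapest open site; total = fixed + service.
{A, B, C}: Z1→A 3·10=30, Z2→B 4·11=44, Z3→C 2·18=36, Z4→C 2·24=48. Service 158; fixed 99; total 257.
{A, C}: Z1→A 3·10=30, Z2→C 10·11=110, Z3→C 2·18=36, Z4→C 2·24=48. Service 224; fixed 56; total 280.
{B, C}: service 268 + fixed 67 = 335
{C}: Z1→C 14·10=140, Z2→C 10·11=110, Z3→C 2·18=36, Z4→C 2·24=48. Service 334; fixed 24; total 358.
(All 7 nonempty subsets were checked; A, B and C is lowest.)

Open A, B and C; minimum total cost 257.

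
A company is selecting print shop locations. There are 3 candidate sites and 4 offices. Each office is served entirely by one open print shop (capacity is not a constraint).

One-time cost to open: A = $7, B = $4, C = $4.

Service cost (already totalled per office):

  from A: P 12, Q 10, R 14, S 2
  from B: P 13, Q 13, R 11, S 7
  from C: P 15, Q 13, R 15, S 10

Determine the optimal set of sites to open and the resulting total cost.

Open A only; minimum total cost 45.

For any fixed open set, each office goes to its cheapest open site; total = fixed + service.
{A}: P→A 12, Q→A 10, R→A 14, S→A 2. Service 38; fixed 7; total 45.
{A, B}: P→A 12, Q→A 10, R→B 11, S→A 2. Service 35; fixed 11; total 46.
{B}: service 44 + fixed 4 = 48
{A, B, C}: service 35 + fixed 15 = 50
(All 7 nonempty subsets were checked; A only is lowest.)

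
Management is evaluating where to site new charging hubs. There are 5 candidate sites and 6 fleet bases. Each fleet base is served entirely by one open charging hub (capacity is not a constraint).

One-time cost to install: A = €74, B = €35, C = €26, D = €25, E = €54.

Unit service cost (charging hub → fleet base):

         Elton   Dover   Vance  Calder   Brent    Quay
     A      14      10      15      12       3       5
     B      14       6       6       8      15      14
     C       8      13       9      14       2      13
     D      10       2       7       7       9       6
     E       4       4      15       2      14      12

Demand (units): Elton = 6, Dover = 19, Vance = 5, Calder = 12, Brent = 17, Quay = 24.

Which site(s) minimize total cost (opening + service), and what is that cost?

For any fixed open set, each fleet base goes to its cheapest open site; total = fixed + service.
{C, D, E}: Elton→E 4·6=24, Dover→D 2·19=38, Vance→D 7·5=35, Calder→E 2·12=24, Brent→C 2·17=34, Quay→D 6·24=144. Service 299; fixed 105; total 404.
{B, C, D, E}: Elton→E 4·6=24, Dover→D 2·19=38, Vance→B 6·5=30, Calder→E 2·12=24, Brent→C 2·17=34, Quay→D 6·24=144. Service 294; fixed 140; total 434.
{C, D}: service 383 + fixed 51 = 434
{A, B, C, D, E}: service 270 + fixed 214 = 484
No other subset beats 404.

Open C, D and E; minimum total cost 404.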